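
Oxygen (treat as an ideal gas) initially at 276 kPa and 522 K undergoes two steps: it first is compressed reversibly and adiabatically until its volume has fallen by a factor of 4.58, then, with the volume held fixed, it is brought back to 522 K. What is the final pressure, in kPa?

For a diatomic ideal gas γ = 7/5.
Adiabatic step (PV^γ = const): P₂ = 276×4.58^(7/5) = 2323 kPa; T₂ = 522×4.58^(2/5) = 959.4 K.
Isochoric: P₃ = P₂(T₃/T₂) = 2323 × (522/959.4) = 1264 kPa.

P₃ ≈ 1260 kPa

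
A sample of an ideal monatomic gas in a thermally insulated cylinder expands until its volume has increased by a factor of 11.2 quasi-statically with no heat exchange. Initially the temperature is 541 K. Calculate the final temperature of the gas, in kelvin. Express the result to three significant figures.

T₂ ≈ 108 K

For a reversible adiabat TV^(γ−1) is constant, so T₂ = T₁ (V₁/V₂)^(γ−1).
For a monatomic ideal gas γ = 5/3, so γ−1 = 2/3.
T₂ = 541 × (1/11.2)^(2/3) = 108.1 K.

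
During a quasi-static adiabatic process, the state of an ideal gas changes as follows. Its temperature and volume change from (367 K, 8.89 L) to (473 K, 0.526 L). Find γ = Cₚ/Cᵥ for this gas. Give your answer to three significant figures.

γ ≈ 1.09

TV^(γ−1) = const ⇒ γ − 1 = ln(T₂/T₁) / ln(V₁/V₂).
γ = 1 + ln(473/367) / ln(8.89/0.526) = 1.09.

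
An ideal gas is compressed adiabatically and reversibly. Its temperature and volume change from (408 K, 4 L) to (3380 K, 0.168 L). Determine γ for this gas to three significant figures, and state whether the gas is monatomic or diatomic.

γ ≈ 1.67; monatomic

TV^(γ−1) = const ⇒ γ − 1 = ln(T₂/T₁) / ln(V₁/V₂).
γ = 1 + ln(3380/408) / ln(4/0.168) = 1.667.
γ ≈ 1.67 is close to 5/3, so the gas is monatomic.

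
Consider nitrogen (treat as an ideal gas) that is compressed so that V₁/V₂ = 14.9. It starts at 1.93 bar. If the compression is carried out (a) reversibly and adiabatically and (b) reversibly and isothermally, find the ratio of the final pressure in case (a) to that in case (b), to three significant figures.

P_adiabatic / P_isothermal ≈ 2.95

For a diatomic ideal gas γ = 7/5.
Isothermal: P_b = P₁(V₁/V₂) = 1.93×14.9.
Adiabatic: P_a = P₁(V₁/V₂)^γ = 1.93×14.9^(7/5).
P_a/P_b = (V₁/V₂)^(γ−1) = 14.9^(2/5) = 2.946.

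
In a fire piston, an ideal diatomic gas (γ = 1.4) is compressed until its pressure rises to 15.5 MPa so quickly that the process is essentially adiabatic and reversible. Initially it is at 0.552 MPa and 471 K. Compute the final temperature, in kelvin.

T₂ ≈ 1220 K

Adiabatic: T₂/T₁ = (P₂/P₁)^((γ−1)/γ).
T₂ = 471 × (15.5/0.552)^(0.286) = 1221 K.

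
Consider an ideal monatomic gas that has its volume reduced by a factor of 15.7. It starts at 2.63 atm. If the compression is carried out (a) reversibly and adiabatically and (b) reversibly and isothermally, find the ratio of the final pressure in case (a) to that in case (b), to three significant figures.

For a monatomic ideal gas γ = 5/3.
Isothermal: P_b = P₁(V₁/V₂) = 2.63×15.7.
Adiabatic: P_a = P₁(V₁/V₂)^γ = 2.63×15.7^(5/3).
P_a/P_b = (V₁/V₂)^(γ−1) = 15.7^(2/3) = 6.27.

P_adiabatic / P_isothermal ≈ 6.27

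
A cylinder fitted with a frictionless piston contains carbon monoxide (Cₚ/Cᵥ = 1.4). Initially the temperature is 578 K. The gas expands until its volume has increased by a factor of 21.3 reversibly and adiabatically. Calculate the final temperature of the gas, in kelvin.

Adiabatic: T₁V₁^(γ−1) = T₂V₂^(γ−1) ⇒ T₂ = T₁ (V₁/V₂)^(γ−1).
T₂ = 578 × (1/21.3)^(0.4) = 170 K.

T₂ ≈ 170 K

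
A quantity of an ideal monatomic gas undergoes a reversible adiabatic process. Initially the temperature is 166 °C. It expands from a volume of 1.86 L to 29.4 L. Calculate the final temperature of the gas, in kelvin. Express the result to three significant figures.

Adiabatic: T₁V₁^(γ−1) = T₂V₂^(γ−1) ⇒ T₂ = T₁ (V₁/V₂)^(γ−1).
For a monatomic ideal gas γ = 5/3, so γ−1 = 2/3.
T₁ = 166 °C = 439.1 K.
T₂ = 439.1 × (1.86/29.4)^(2/3) = 69.73 K.

T₂ ≈ 69.7 K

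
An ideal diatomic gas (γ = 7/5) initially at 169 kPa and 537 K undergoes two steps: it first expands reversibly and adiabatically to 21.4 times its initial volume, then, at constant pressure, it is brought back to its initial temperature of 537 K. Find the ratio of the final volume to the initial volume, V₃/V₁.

V₃/V₁ ≈ 72.9

Adiabatic step: V₂/V₁ = 21.4; T₂ = T₁·(1/21.4)^(2/5) = 157.7 K.
Isobaric step: V₃/V₂ = T₃/T₂ = 537/157.7.
V₃/V₁ = (V₂/V₁)(V₃/V₂) = 21.4 × (537/157.7) = 72.88.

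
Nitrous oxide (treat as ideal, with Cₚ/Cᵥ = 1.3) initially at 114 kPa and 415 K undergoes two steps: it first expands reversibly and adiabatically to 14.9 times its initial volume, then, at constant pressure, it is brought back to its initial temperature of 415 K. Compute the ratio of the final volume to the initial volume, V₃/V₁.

V₃/V₁ ≈ 33.5

Adiabatic step: V₂/V₁ = 14.9; T₂ = T₁·(1/14.9)^(0.3) = 184.5 K.
Isobaric step: V₃/V₂ = T₃/T₂ = 415/184.5.
V₃/V₁ = (V₂/V₁)(V₃/V₂) = 14.9 × (415/184.5) = 33.51.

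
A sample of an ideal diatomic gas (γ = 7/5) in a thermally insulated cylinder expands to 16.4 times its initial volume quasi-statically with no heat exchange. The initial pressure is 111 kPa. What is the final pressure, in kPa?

Adiabatic: P₁V₁^γ = P₂V₂^γ ⇒ P₂ = P₁ (V₁/V₂)^γ.
P₂ = 111 × (1/16.4)^(7/5) = 2.211 kPa.

P₂ ≈ 2.21 kPa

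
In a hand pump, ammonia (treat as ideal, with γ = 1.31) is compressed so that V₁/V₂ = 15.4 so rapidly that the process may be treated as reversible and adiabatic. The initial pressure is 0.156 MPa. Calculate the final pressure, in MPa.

Adiabatic: P₁V₁^γ = P₂V₂^γ ⇒ P₂ = P₁ (V₁/V₂)^γ.
P₂ = 0.156 × 15.4^(1.31) = 5.608 MPa.

P₂ ≈ 5.61 MPa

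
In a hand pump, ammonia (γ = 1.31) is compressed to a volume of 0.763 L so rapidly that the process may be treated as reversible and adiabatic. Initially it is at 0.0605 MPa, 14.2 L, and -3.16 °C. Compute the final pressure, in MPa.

P₂ ≈ 2.79 MPa

Since PV^γ is constant along a reversible adiabat, P₂ = P₁ (V₁/V₂)^γ.
P₂ = 0.0605 × (14.2/0.763)^(1.31) = 2.787 MPa.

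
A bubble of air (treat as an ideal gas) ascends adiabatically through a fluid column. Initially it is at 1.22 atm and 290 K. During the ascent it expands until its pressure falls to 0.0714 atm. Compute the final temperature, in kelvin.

T₂ ≈ 129 K

Adiabatic: T₂/T₁ = (P₂/P₁)^((γ−1)/γ).
For a diatomic ideal gas γ = 7/5, so (γ−1)/γ = 2/7.
T₂ = 290 × (0.0714/1.22)^(2/7) = 128.9 K.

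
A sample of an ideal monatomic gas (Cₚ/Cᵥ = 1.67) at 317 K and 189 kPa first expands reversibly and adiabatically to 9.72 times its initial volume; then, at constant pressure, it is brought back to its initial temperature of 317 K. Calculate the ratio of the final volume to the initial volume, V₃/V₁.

Adiabatic step: V₂/V₁ = 9.72; T₂ = T₁·(1/9.72)^(0.67) = 69.08 K.
Isobaric step: V₃/V₂ = T₃/T₂ = 317/69.08.
V₃/V₁ = (V₂/V₁)(V₃/V₂) = 9.72 × (317/69.08) = 44.61.

V₃/V₁ ≈ 44.6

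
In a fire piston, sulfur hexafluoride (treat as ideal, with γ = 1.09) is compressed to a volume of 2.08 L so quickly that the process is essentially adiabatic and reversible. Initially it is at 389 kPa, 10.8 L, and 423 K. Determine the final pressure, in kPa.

P₂ ≈ 2340 kPa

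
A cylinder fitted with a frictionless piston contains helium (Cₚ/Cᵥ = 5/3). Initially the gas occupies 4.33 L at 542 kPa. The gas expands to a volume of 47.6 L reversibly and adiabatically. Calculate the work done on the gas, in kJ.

W ≈ -2.81 kJ

P₂ = P₁(V₁/V₂)^γ = 542×(4.33/47.6)^(5/3) = 9.972 kPa.
For a reversible adiabat, W_by_gas = (P₁V₁ − P₂V₂)/(γ−1).
W_by = (542000×0.00433 − 9972×0.0476) / (2/3) = 2808 J.
W_on_gas = −W_by = -2808 J.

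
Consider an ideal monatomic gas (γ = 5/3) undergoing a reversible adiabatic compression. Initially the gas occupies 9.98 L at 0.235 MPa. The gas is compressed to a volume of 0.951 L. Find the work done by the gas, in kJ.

W ≈ -13.3 kJ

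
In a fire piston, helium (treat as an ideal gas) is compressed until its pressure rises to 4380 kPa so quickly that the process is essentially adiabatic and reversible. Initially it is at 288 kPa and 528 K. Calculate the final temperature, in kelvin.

Along an adiabat T P^((1−γ)/γ) is constant, so T₂ = T₁ (P₂/P₁)^((γ−1)/γ).
For a monatomic ideal gas γ = 5/3, so (γ−1)/γ = 2/5.
T₂ = 528 × (4380/288)^(2/5) = 1568 K.

T₂ ≈ 1570 K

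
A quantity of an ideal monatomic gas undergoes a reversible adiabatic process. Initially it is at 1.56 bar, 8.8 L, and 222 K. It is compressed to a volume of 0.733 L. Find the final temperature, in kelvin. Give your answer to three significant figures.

Adiabatic: T₁V₁^(γ−1) = T₂V₂^(γ−1) ⇒ T₂ = T₁ (V₁/V₂)^(γ−1).
γ = 5/3 for a monatomic ideal gas.
T₂ = 222 × (8.8/0.733)^(2/3) = 1164 K.

T₂ ≈ 1160 K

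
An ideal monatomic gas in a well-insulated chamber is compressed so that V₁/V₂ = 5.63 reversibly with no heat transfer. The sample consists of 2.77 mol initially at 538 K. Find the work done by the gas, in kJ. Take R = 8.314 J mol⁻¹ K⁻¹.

W ≈ -40.2 kJ

For a reversible adiabat TV^(γ−1) is constant, so T₂ = T₁ (V₁/V₂)^(γ−1).
γ = 5/3 for a monatomic ideal gas, so γ−1 = 2/3.
T₂ = 538 × 5.63^(2/3) = 1703 K.
Q = 0, so ΔU = W_on_gas = nCᵥΔT with Cᵥ = R/(γ−1) = 12.47 J/(mol·K).
ΔU = 2.77 × 12.47 × (1703 − 538) = 40230 J.
Work done by the gas = −ΔU = -40230 J.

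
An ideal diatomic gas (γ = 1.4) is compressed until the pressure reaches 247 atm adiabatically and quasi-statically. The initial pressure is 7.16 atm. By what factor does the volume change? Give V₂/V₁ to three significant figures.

V₂/V₁ ≈ 0.0797

From PV^γ = const, V₂/V₁ = (P₁/P₂)^(1/γ).
V₂/V₁ = (7.16/247)^(0.714) = 0.07972.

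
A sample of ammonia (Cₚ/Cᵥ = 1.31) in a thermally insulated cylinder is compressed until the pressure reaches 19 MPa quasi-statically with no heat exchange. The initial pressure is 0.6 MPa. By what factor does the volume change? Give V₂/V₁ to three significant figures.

V₂/V₁ ≈ 0.0715

From PV^γ = const, V₂/V₁ = (P₁/P₂)^(1/γ).
V₂/V₁ = (0.6/19)^(0.763) = 0.07153.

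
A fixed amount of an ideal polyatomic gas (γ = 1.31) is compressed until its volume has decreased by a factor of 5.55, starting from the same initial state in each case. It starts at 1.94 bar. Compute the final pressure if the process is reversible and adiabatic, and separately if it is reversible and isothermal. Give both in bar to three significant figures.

Isothermal: P₂ = P₁(V₁/V₂) = 1.94×5.55 = 10.77 bar.
Adiabatic: P₂ = P₁(V₁/V₂)^γ = 1.94×5.55^(1.31) = 18.32 bar.

adiabatic: 18.3 bar; isothermal: 10.8 bar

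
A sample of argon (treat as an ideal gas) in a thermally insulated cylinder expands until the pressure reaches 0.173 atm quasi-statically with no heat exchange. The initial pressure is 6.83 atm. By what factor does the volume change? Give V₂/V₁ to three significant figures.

V₂/V₁ ≈ 9.07

From PV^γ = const, V₂/V₁ = (P₁/P₂)^(1/γ).
For a monatomic ideal gas γ = 5/3.
V₂/V₁ = (6.83/0.173)^(3/5) = 9.075.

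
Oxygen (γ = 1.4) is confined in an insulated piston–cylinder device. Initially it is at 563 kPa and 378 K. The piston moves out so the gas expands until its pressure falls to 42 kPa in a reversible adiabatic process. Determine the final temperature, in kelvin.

T₂ ≈ 180 K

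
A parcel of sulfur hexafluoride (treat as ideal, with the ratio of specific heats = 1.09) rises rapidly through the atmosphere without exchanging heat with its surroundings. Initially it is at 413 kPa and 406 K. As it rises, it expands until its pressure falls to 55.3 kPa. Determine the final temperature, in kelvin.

T₂ ≈ 344 K

Adiabatic: T₂/T₁ = (P₂/P₁)^((γ−1)/γ).
T₂ = 406 × (55.3/413)^(0.0826) = 343.9 K.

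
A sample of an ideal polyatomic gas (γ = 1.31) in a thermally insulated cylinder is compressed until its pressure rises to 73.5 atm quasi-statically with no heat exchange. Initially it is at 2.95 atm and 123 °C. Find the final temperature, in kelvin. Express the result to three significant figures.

Along an adiabat T P^((1−γ)/γ) is constant, so T₂ = T₁ (P₂/P₁)^((γ−1)/γ).
T₁ = 123 °C = 396.1 K.
T₂ = 396.1 × (73.5/2.95)^(0.237) = 847.9 K.

T₂ ≈ 848 K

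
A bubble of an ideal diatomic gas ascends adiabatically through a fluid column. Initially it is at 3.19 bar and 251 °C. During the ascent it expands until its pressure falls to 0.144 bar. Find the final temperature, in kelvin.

T₂ ≈ 216 K

Adiabatic: T₂/T₁ = (P₂/P₁)^((γ−1)/γ).
For a diatomic ideal gas γ = 7/5, so (γ−1)/γ = 2/7.
T₁ = 251 °C = 524.1 K.
T₂ = 524.1 × (0.144/3.19)^(2/7) = 216.3 K.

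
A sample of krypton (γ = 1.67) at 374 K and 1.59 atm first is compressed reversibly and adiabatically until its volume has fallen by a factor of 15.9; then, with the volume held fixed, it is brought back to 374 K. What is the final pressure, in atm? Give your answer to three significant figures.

P₃ ≈ 25.3 atm

Adiabatic step (PV^γ = const): P₂ = 1.59×15.9^(1.67) = 161.3 atm; T₂ = 374×15.9^(0.67) = 2387 K.
Isochoric: P₃ = P₂(T₃/T₂) = 161.3 × (374/2387) = 25.28 atm.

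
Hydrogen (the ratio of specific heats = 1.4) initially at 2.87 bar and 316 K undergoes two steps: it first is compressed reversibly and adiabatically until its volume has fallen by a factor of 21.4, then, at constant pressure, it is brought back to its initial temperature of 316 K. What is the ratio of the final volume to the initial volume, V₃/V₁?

Adiabatic step: V₂/V₁ = 0.04673; T₂ = T₁·21.4^(0.4) = 1076 K.
Isobaric step: V₃/V₂ = T₃/T₂ = 316/1076.
V₃/V₁ = (V₂/V₁)(V₃/V₂) = 0.04673 × (316/1076) = 0.01372.

V₃/V₁ ≈ 0.0137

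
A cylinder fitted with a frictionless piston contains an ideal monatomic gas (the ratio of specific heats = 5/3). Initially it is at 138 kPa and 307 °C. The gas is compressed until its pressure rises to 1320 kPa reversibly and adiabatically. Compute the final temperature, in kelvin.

Adiabatic: T₂/T₁ = (P₂/P₁)^((γ−1)/γ).
T₁ = 307 °C = 580.1 K.
T₂ = 580.1 × (1320/138)^(2/5) = 1432 K.

T₂ ≈ 1430 K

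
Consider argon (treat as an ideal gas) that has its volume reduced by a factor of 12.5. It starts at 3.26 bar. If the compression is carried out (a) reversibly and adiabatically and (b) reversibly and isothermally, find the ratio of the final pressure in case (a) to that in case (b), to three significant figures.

P_adiabatic / P_isothermal ≈ 5.39

For a monatomic ideal gas γ = 5/3.
Isothermal: P_b = P₁(V₁/V₂) = 3.26×12.5.
Adiabatic: P_a = P₁(V₁/V₂)^γ = 3.26×12.5^(5/3).
P_a/P_b = (V₁/V₂)^(γ−1) = 12.5^(2/3) = 5.386.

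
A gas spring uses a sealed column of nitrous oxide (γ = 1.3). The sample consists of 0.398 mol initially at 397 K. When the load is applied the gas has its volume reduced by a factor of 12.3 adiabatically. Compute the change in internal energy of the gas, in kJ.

Adiabatic: T₁V₁^(γ−1) = T₂V₂^(γ−1) ⇒ T₂ = T₁ (V₁/V₂)^(γ−1).
T₂ = 397 × 12.3^(0.3) = 842.9 K.
Q = 0, so ΔU = W_on_gas = nCᵥΔT with Cᵥ = R/(γ−1) = 27.71 J/(mol·K).
ΔU = 0.398 × 27.71 × (842.9 − 397) = 4918 J.

ΔU ≈ 4.92 kJ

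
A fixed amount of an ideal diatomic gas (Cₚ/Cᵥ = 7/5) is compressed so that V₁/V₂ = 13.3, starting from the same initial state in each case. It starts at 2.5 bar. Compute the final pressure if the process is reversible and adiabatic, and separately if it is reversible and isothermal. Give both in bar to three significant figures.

Isothermal: P₂ = P₁(V₁/V₂) = 2.5×13.3 = 33.25 bar.
Adiabatic: P₂ = P₁(V₁/V₂)^γ = 2.5×13.3^(7/5) = 93.61 bar.

adiabatic: 93.6 bar; isothermal: 33.2 bar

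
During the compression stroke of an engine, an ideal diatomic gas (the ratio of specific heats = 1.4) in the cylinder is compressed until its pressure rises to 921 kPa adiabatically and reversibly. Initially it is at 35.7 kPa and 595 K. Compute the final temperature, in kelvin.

T₂ ≈ 1510 K

Adiabatic: T₂/T₁ = (P₂/P₁)^((γ−1)/γ).
T₂ = 595 × (921/35.7)^(0.286) = 1506 K.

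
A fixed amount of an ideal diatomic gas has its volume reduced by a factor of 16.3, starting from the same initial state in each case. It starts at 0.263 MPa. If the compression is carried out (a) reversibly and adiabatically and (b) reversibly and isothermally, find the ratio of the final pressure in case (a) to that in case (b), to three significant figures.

P_adiabatic / P_isothermal ≈ 3.05

For a diatomic ideal gas γ = 7/5.
Isothermal: P_b = P₁(V₁/V₂) = 0.263×16.3.
Adiabatic: P_a = P₁(V₁/V₂)^γ = 0.263×16.3^(7/5).
P_a/P_b = (V₁/V₂)^(γ−1) = 16.3^(2/5) = 3.054.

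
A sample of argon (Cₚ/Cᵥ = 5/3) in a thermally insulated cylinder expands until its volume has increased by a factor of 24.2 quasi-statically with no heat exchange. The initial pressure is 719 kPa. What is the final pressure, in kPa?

Since PV^γ is constant along a reversible adiabat, P₂ = P₁ (V₁/V₂)^γ.
P₂ = 719 × (1/24.2)^(5/3) = 3.551 kPa.

P₂ ≈ 3.55 kPa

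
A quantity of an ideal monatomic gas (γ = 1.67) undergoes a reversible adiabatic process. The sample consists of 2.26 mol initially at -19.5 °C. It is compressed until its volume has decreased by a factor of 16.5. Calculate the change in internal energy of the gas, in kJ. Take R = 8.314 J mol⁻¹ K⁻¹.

ΔU ≈ 39.4 kJ

For a reversible adiabat TV^(γ−1) is constant, so T₂ = T₁ (V₁/V₂)^(γ−1).
T₁ = -19.5 °C = 253.6 K.
T₂ = 253.6 × 16.5^(0.67) = 1659 K.
Q = 0, so ΔU = W_on_gas = nCᵥΔT with Cᵥ = R/(γ−1) = 12.41 J/(mol·K).
ΔU = 2.26 × 12.41 × (1659 − 253.6) = 39420 J.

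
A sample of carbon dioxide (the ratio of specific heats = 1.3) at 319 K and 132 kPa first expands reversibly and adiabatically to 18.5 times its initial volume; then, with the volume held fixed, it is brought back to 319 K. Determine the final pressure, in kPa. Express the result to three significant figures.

P₃ ≈ 7.14 kPa

Adiabatic step (PV^γ = const): P₂ = 132×(1/18.5)^(1.3) = 2.973 kPa; T₂ = 319×(1/18.5)^(0.3) = 132.9 K.
Isochoric: P₃ = P₂(T₃/T₂) = 2.973 × (319/132.9) = 7.135 kPa.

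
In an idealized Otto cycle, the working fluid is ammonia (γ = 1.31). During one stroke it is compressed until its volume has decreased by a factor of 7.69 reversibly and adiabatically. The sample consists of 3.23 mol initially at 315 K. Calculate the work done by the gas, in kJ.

Adiabatic: T₁V₁^(γ−1) = T₂V₂^(γ−1) ⇒ T₂ = T₁ (V₁/V₂)^(γ−1).
T₂ = 315 × 7.69^(0.31) = 592.9 K.
Q = 0, so ΔU = W_on_gas = nCᵥΔT with Cᵥ = R/(γ−1) = 26.82 J/(mol·K).
ΔU = 3.23 × 26.82 × (592.9 − 315) = 24070 J.
Work done by the gas = −ΔU = -24070 J.

W ≈ -24.1 kJ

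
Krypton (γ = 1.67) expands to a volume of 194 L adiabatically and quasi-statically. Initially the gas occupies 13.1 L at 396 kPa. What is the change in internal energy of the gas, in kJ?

ΔU ≈ -6.47 kJ

P₂ = P₁(V₁/V₂)^γ = 396×(13.1/194)^(1.67) = 4.394 kPa.
For a reversible adiabat, W_by_gas = (P₁V₁ − P₂V₂)/(γ−1).
W_by = (396000×0.0131 − 4394×0.194) / (0.67) = 6470 J.
Q = 0 ⇒ ΔU = −W_by = -6470 J.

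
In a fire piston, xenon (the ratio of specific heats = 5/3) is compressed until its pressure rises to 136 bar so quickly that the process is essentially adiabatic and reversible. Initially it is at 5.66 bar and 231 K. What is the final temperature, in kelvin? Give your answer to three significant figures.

T₂ ≈ 824 K

Adiabatic: T₂/T₁ = (P₂/P₁)^((γ−1)/γ).
T₂ = 231 × (136/5.66)^(2/5) = 824 K.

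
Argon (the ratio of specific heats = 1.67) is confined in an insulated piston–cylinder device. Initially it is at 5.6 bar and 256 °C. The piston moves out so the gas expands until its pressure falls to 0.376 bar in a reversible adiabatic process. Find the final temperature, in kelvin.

Along an adiabat T P^((1−γ)/γ) is constant, so T₂ = T₁ (P₂/P₁)^((γ−1)/γ).
T₁ = 256 °C = 529.1 K.
T₂ = 529.1 × (0.376/5.6)^(0.401) = 179 K.

T₂ ≈ 179 K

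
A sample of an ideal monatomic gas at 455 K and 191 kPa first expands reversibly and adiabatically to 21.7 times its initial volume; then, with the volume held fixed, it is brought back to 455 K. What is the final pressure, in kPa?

P₃ ≈ 8.80 kPa

For a monatomic ideal gas γ = 5/3.
Adiabatic step (PV^γ = const): P₂ = 191×(1/21.7)^(5/3) = 1.131 kPa; T₂ = 455×(1/21.7)^(2/3) = 58.48 K.
Isochoric: P₃ = P₂(T₃/T₂) = 1.131 × (455/58.48) = 8.802 kPa.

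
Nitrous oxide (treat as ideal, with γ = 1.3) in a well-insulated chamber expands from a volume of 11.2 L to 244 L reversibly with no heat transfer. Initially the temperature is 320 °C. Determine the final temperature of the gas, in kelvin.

Adiabatic: T₁V₁^(γ−1) = T₂V₂^(γ−1) ⇒ T₂ = T₁ (V₁/V₂)^(γ−1).
T₁ = 320 °C = 593.1 K.
T₂ = 593.1 × (11.2/244)^(0.3) = 235.3 K.

T₂ ≈ 235 K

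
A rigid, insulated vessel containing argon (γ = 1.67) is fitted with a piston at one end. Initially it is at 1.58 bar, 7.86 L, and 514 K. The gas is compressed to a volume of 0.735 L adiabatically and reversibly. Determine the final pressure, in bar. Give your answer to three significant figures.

Since PV^γ is constant along a reversible adiabat, P₂ = P₁ (V₁/V₂)^γ.
P₂ = 1.58 × (7.86/0.735)^(1.67) = 82.66 bar.

P₂ ≈ 82.7 bar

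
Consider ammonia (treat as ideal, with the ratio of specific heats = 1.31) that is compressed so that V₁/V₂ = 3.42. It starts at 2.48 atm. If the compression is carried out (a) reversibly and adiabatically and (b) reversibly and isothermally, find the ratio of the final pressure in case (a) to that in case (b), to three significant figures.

Isothermal: P_b = P₁(V₁/V₂) = 2.48×3.42.
Adiabatic: P_a = P₁(V₁/V₂)^γ = 2.48×3.42^(1.31).
P_a/P_b = (V₁/V₂)^(γ−1) = 3.42^(0.31) = 1.464.

P_adiabatic / P_isothermal ≈ 1.46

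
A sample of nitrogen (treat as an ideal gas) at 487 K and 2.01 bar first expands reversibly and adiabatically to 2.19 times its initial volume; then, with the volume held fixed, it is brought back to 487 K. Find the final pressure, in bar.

For a diatomic ideal gas γ = 7/5.
Adiabatic step (PV^γ = const): P₂ = 2.01×(1/2.19)^(7/5) = 0.6708 bar; T₂ = 487×(1/2.19)^(2/5) = 355.9 K.
Isochoric: P₃ = P₂(T₃/T₂) = 0.6708 × (487/355.9) = 0.9178 bar.

P₃ ≈ 0.918 bar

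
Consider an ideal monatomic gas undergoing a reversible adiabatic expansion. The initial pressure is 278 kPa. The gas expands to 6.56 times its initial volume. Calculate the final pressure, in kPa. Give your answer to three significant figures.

P₂ ≈ 12.1 kPa

Adiabatic: P₁V₁^γ = P₂V₂^γ ⇒ P₂ = P₁ (V₁/V₂)^γ.
For a monatomic ideal gas γ = 5/3.
P₂ = 278 × (1/6.56)^(5/3) = 12.09 kPa.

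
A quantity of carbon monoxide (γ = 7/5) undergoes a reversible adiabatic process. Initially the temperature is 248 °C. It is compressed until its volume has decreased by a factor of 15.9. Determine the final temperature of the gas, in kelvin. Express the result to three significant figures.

T₂ ≈ 1580 K

For a reversible adiabat TV^(γ−1) is constant, so T₂ = T₁ (V₁/V₂)^(γ−1).
T₁ = 248 °C = 521.1 K.
T₂ = 521.1 × 15.9^(2/5) = 1576 K.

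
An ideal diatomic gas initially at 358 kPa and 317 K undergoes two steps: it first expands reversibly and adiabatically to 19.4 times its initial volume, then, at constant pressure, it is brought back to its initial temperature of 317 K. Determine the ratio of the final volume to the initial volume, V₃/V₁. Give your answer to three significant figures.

V₃/V₁ ≈ 63.5

For a diatomic ideal gas γ = 7/5.
Adiabatic step: V₂/V₁ = 19.4; T₂ = T₁·(1/19.4)^(2/5) = 96.81 K.
Isobaric step: V₃/V₂ = T₃/T₂ = 317/96.81.
V₃/V₁ = (V₂/V₁)(V₃/V₂) = 19.4 × (317/96.81) = 63.52.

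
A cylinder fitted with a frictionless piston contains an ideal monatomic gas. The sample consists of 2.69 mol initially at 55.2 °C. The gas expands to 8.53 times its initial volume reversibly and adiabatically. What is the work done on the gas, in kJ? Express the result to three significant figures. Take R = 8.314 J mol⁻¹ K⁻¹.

W ≈ -8.38 kJ

Adiabatic: T₁V₁^(γ−1) = T₂V₂^(γ−1) ⇒ T₂ = T₁ (V₁/V₂)^(γ−1).
γ = 5/3 for a monatomic ideal gas, so γ−1 = 2/3.
T₁ = 55.2 °C = 328.3 K.
T₂ = 328.3 × (1/8.53)^(2/3) = 78.65 K.
Q = 0, so ΔU = W_on_gas = nCᵥΔT with Cᵥ = R/(γ−1) = 12.47 J/(mol·K).
ΔU = 2.69 × 12.47 × (78.65 − 328.3) = -8377 J.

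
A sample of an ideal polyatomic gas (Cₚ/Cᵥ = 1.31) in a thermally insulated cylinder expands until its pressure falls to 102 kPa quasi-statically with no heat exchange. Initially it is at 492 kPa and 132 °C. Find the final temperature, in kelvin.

T₂ ≈ 279 K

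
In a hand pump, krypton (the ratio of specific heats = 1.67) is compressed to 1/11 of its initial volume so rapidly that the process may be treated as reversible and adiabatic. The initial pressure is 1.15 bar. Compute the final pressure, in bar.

P₂ ≈ 63.1 bar

Since PV^γ is constant along a reversible adiabat, P₂ = P₁ (V₁/V₂)^γ.
P₂ = 1.15 × 11^(1.67) = 63.07 bar.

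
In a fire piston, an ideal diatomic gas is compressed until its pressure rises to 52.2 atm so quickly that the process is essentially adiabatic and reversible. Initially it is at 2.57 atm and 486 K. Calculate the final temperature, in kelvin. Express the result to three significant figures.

T₂ ≈ 1150 K

Along an adiabat T P^((1−γ)/γ) is constant, so T₂ = T₁ (P₂/P₁)^((γ−1)/γ).
For a diatomic ideal gas γ = 7/5, so (γ−1)/γ = 2/7.
T₂ = 486 × (52.2/2.57)^(2/7) = 1149 K.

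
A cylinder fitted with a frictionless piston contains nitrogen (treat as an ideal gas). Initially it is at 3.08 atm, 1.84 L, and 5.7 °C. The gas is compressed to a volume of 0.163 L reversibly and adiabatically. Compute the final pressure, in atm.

P₂ ≈ 91.7 atm

Adiabatic: P₁V₁^γ = P₂V₂^γ ⇒ P₂ = P₁ (V₁/V₂)^γ.
γ = 7/5 for a diatomic ideal gas.
P₂ = 3.08 × (1.84/0.163)^(7/5) = 91.67 atm.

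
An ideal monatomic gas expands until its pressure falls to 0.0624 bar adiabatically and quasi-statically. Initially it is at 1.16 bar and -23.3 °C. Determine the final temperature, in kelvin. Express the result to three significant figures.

T₂ ≈ 77.6 K

Along an adiabat T P^((1−γ)/γ) is constant, so T₂ = T₁ (P₂/P₁)^((γ−1)/γ).
For a monatomic ideal gas γ = 5/3, so (γ−1)/γ = 2/5.
T₁ = -23.3 °C = 249.8 K.
T₂ = 249.8 × (0.0624/1.16)^(2/5) = 77.62 K.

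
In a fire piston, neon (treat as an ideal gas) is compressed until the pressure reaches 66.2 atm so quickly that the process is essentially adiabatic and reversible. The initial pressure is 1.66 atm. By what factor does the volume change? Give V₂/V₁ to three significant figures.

From PV^γ = const, V₂/V₁ = (P₁/P₂)^(1/γ).
For a monatomic ideal gas γ = 5/3.
V₂/V₁ = (1.66/66.2)^(3/5) = 0.1095.

V₂/V₁ ≈ 0.110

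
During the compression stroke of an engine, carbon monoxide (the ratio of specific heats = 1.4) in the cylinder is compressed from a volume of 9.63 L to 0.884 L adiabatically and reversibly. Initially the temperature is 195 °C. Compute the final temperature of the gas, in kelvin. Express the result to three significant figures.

Adiabatic: T₁V₁^(γ−1) = T₂V₂^(γ−1) ⇒ T₂ = T₁ (V₁/V₂)^(γ−1).
T₁ = 195 °C = 468.1 K.
T₂ = 468.1 × (9.63/0.884)^(0.4) = 1217 K.

T₂ ≈ 1220 K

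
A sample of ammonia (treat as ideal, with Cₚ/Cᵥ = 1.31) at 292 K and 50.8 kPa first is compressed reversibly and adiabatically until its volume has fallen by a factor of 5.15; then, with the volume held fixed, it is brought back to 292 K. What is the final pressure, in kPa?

Adiabatic step (PV^γ = const): P₂ = 50.8×5.15^(1.31) = 434.8 kPa; T₂ = 292×5.15^(0.31) = 485.3 K.
Isochoric: P₃ = P₂(T₃/T₂) = 434.8 × (292/485.3) = 261.6 kPa.

P₃ ≈ 262 kPa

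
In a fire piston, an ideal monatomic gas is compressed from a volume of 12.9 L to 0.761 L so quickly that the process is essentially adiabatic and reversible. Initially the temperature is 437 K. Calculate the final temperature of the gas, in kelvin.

T₂ ≈ 2880 K

Adiabatic: T₁V₁^(γ−1) = T₂V₂^(γ−1) ⇒ T₂ = T₁ (V₁/V₂)^(γ−1).
For a monatomic ideal gas γ = 5/3, so γ−1 = 2/3.
T₂ = 437 × (12.9/0.761)^(2/3) = 2884 K.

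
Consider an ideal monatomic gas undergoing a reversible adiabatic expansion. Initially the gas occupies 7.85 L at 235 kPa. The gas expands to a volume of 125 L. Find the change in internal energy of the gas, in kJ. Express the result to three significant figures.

ΔU ≈ -2.33 kJ

γ = 5/3 for a monatomic ideal gas.
P₂ = P₁(V₁/V₂)^γ = 235×(7.85/125)^(5/3) = 2.332 kPa.
For a reversible adiabat, W_by_gas = (P₁V₁ − P₂V₂)/(γ−1).
W_by = (235000×0.00785 − 2332×0.125) / (2/3) = 2330 J.
Q = 0 ⇒ ΔU = −W_by = -2330 J.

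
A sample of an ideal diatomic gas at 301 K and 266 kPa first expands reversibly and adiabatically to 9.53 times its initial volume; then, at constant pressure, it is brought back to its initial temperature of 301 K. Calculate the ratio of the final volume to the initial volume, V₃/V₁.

For a diatomic ideal gas γ = 7/5.
Adiabatic step: V₂/V₁ = 9.53; T₂ = T₁·(1/9.53)^(2/5) = 122.2 K.
Isobaric step: V₃/V₂ = T₃/T₂ = 301/122.2.
V₃/V₁ = (V₂/V₁)(V₃/V₂) = 9.53 × (301/122.2) = 23.48.

V₃/V₁ ≈ 23.5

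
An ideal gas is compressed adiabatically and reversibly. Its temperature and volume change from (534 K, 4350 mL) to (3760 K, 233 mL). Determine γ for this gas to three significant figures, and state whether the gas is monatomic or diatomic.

γ ≈ 1.67; monatomic

TV^(γ−1) = const ⇒ γ − 1 = ln(T₂/T₁) / ln(V₁/V₂).
γ = 1 + ln(3760/534) / ln(4350/233) = 1.667.
γ ≈ 1.67 is close to 5/3, so the gas is monatomic.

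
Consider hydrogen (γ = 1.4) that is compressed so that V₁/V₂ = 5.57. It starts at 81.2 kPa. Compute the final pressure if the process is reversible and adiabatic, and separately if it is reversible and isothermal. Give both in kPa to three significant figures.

Isothermal: P₂ = P₁(V₁/V₂) = 81.2×5.57 = 452.3 kPa.
Adiabatic: P₂ = P₁(V₁/V₂)^γ = 81.2×5.57^(1.4) = 899 kPa.

adiabatic: 899 kPa; isothermal: 452 kPa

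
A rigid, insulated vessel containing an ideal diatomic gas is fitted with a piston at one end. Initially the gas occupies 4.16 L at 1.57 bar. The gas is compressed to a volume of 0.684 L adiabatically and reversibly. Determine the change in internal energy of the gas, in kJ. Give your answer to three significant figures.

γ = 7/5 for a diatomic ideal gas.
P₂ = P₁(V₁/V₂)^γ = 1.57×(4.16/0.684)^(7/5) = 19.66 bar.
For a reversible adiabat, W_by_gas = (P₁V₁ − P₂V₂)/(γ−1).
W_by = (157000×0.00416 − 1.966×10^6×0.000684) / (2/5) = -1729 J.
Q = 0 ⇒ ΔU = −W_by = 1729 J.

ΔU ≈ 1.73 kJ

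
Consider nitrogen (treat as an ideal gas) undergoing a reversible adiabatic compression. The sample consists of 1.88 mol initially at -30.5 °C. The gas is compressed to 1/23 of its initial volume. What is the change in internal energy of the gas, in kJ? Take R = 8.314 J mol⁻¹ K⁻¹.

ΔU ≈ 23.8 kJ

For a reversible adiabat TV^(γ−1) is constant, so T₂ = T₁ (V₁/V₂)^(γ−1).
γ = 7/5 for a diatomic ideal gas, so γ−1 = 2/5.
T₁ = -30.5 °C = 242.6 K.
T₂ = 242.6 × 23^(2/5) = 850.5 K.
Q = 0, so ΔU = W_on_gas = nCᵥΔT with Cᵥ = R/(γ−1) = 20.79 J/(mol·K).
ΔU = 1.88 × 20.79 × (850.5 − 242.6) = 23750 J.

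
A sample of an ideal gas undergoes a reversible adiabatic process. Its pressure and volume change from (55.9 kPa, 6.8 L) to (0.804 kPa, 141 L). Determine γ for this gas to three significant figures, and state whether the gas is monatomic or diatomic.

PV^γ = const ⇒ γ = ln(P₂/P₁) / ln(V₁/V₂).
γ = ln(0.804/55.9) / ln(6.8/141) = 1.399.
γ ≈ 1.40 is close to 7/5, so the gas is diatomic.

γ ≈ 1.40; diatomic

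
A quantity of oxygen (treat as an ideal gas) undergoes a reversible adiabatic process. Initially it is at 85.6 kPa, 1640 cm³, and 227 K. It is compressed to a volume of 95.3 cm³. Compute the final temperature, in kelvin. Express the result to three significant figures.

Adiabatic: T₁V₁^(γ−1) = T₂V₂^(γ−1) ⇒ T₂ = T₁ (V₁/V₂)^(γ−1).
γ = 7/5 for a diatomic ideal gas.
T₂ = 227 × (1640/95.3)^(2/5) = 708.5 K.

T₂ ≈ 708 K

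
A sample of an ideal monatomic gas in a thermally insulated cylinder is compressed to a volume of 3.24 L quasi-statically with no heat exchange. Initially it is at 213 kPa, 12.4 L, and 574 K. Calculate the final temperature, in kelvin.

T₂ ≈ 1400 K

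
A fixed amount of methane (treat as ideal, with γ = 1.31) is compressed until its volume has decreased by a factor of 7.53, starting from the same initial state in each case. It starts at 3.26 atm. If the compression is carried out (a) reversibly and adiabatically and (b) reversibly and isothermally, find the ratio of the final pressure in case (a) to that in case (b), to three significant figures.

P_adiabatic / P_isothermal ≈ 1.87

Isothermal: P_b = P₁(V₁/V₂) = 3.26×7.53.
Adiabatic: P_a = P₁(V₁/V₂)^γ = 3.26×7.53^(1.31).
P_a/P_b = (V₁/V₂)^(γ−1) = 7.53^(0.31) = 1.87.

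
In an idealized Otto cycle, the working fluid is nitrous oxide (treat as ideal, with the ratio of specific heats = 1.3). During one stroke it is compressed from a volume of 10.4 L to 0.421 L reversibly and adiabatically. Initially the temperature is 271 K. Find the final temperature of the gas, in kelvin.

Adiabatic: T₁V₁^(γ−1) = T₂V₂^(γ−1) ⇒ T₂ = T₁ (V₁/V₂)^(γ−1).
T₂ = 271 × (10.4/0.421)^(0.3) = 709.2 K.

T₂ ≈ 709 K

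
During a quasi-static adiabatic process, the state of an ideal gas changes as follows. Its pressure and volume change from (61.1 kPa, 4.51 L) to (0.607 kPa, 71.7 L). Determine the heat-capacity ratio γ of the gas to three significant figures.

PV^γ = const ⇒ γ = ln(P₂/P₁) / ln(V₁/V₂).
γ = ln(0.607/61.1) / ln(4.51/71.7) = 1.667.

γ ≈ 1.67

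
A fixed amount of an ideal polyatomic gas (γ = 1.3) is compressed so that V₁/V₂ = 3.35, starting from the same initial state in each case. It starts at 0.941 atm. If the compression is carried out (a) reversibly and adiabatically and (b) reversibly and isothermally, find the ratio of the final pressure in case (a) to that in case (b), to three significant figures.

P_adiabatic / P_isothermal ≈ 1.44

Isothermal: P_b = P₁(V₁/V₂) = 0.941×3.35.
Adiabatic: P_a = P₁(V₁/V₂)^γ = 0.941×3.35^(1.3).
P_a/P_b = (V₁/V₂)^(γ−1) = 3.35^(0.3) = 1.437.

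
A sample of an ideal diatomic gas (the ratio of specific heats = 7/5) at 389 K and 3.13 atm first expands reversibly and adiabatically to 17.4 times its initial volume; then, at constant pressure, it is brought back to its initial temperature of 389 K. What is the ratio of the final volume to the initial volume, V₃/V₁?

Adiabatic step: V₂/V₁ = 17.4; T₂ = T₁·(1/17.4)^(2/5) = 124.1 K.
Isobaric step: V₃/V₂ = T₃/T₂ = 389/124.1.
V₃/V₁ = (V₂/V₁)(V₃/V₂) = 17.4 × (389/124.1) = 54.55.

V₃/V₁ ≈ 54.5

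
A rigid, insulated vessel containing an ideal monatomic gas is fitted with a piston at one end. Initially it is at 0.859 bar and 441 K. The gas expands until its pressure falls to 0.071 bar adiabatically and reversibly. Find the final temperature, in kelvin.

Along an adiabat T P^((1−γ)/γ) is constant, so T₂ = T₁ (P₂/P₁)^((γ−1)/γ).
For a monatomic ideal gas γ = 5/3, so (γ−1)/γ = 2/5.
T₂ = 441 × (0.071/0.859)^(2/5) = 162.7 K.

T₂ ≈ 163 K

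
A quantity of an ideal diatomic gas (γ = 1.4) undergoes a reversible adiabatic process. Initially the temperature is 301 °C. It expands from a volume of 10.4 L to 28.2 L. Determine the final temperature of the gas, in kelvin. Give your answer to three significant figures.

T₂ ≈ 385 K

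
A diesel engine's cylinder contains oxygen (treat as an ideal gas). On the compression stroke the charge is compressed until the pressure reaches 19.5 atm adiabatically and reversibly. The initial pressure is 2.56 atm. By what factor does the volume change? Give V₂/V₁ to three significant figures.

From PV^γ = const, V₂/V₁ = (P₁/P₂)^(1/γ).
For a diatomic ideal gas γ = 7/5.
V₂/V₁ = (2.56/19.5)^(5/7) = 0.2345.

V₂/V₁ ≈ 0.235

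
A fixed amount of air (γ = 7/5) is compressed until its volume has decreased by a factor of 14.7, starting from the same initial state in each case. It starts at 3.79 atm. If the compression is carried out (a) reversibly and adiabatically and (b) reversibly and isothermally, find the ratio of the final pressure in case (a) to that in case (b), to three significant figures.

P_adiabatic / P_isothermal ≈ 2.93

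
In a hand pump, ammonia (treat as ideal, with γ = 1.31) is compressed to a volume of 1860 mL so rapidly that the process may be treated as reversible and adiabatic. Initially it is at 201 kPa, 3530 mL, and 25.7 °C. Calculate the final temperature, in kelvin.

T₂ ≈ 365 K

Adiabatic: T₁V₁^(γ−1) = T₂V₂^(γ−1) ⇒ T₂ = T₁ (V₁/V₂)^(γ−1).
T₁ = 25.7 °C = 298.8 K.
T₂ = 298.8 × (3530/1860)^(0.31) = 364.5 K.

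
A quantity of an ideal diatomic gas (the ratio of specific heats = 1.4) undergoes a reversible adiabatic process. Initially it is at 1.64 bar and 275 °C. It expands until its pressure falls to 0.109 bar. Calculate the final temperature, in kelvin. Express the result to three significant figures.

T₂ ≈ 253 K

Along an adiabat T P^((1−γ)/γ) is constant, so T₂ = T₁ (P₂/P₁)^((γ−1)/γ).
T₁ = 275 °C = 548.1 K.
T₂ = 548.1 × (0.109/1.64)^(0.286) = 252.6 K.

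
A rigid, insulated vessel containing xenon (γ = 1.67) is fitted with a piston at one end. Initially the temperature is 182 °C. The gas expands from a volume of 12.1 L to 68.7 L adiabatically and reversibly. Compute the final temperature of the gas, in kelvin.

T₂ ≈ 142 K

Adiabatic: T₁V₁^(γ−1) = T₂V₂^(γ−1) ⇒ T₂ = T₁ (V₁/V₂)^(γ−1).
T₁ = 182 °C = 455.1 K.
T₂ = 455.1 × (12.1/68.7)^(0.67) = 142.2 K.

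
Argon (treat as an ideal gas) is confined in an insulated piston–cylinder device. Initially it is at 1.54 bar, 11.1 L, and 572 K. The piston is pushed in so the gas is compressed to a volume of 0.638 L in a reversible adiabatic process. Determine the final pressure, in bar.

P₂ ≈ 180 bar

Adiabatic: P₁V₁^γ = P₂V₂^γ ⇒ P₂ = P₁ (V₁/V₂)^γ.
γ = 5/3 for a monatomic ideal gas.
P₂ = 1.54 × (11.1/0.638)^(5/3) = 179.9 bar.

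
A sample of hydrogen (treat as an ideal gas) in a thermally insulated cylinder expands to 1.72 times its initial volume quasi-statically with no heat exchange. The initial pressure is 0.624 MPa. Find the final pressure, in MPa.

P₂ ≈ 0.292 MPa

Since PV^γ is constant along a reversible adiabat, P₂ = P₁ (V₁/V₂)^γ.
For a diatomic ideal gas γ = 7/5.
P₂ = 0.624 × (1/1.72)^(7/5) = 0.292 MPa.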